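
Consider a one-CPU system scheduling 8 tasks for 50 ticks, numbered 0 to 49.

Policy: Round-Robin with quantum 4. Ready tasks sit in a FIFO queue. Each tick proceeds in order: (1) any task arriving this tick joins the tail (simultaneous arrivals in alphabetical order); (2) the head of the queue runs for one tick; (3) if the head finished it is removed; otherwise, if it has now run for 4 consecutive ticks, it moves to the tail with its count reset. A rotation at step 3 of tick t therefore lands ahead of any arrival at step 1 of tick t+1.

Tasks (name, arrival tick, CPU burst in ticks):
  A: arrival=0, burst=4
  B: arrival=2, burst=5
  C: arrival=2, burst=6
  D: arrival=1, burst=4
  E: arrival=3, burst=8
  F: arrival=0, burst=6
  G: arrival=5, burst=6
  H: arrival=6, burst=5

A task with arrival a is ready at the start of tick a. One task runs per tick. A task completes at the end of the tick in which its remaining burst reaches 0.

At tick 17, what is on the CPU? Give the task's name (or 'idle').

running at tick 17 = C

t=0: queue=[A,F] q_used=0 → run A
t=1: queue=[A,F,D] q_used=1 → run A
t=2: queue=[A,F,D,B,C] q_used=2 → run A
t=3: queue=[A,F,D,B,C,E] q_used=3 → run A
t=4: queue=[F,D,B,C,E] q_used=0 → run F
t=5: queue=[F,D,B,C,E,G] q_used=1 → run F
t=6: queue=[F,D,B,C,E,G,H] q_used=2 → run F
t=7: queue=[F,D,B,C,E,G,H] q_used=3 → run F
t=8: queue=[D,B,C,E,G,H,F] q_used=0 → run D
t=9: queue=[D,B,C,E,G,H,F] q_used=1 → run D
t=10: queue=[D,B,C,E,G,H,F] q_used=2 → run D
t=11: queue=[D,B,C,E,G,H,F] q_used=3 → run D
t=12: queue=[B,C,E,G,H,F] q_used=0 → run B
t=13: queue=[B,C,E,G,H,F] q_used=1 → run B
t=14: queue=[B,C,E,G,H,F] q_used=2 → run B
t=15: queue=[B,C,E,G,H,F] q_used=3 → run B
t=16: queue=[C,E,G,H,F,B] q_used=0 → run C
t=17: queue=[C,E,G,H,F,B] q_used=1 → run C
t=18: queue=[C,E,G,H,F,B] q_used=2 → run C
t=19: queue=[C,E,G,H,F,B] q_used=3 → run C
t=20: queue=[E,G,H,F,B,C] q_used=0 → run E
t=21: queue=[E,G,H,F,B,C] q_used=1 → run E
t=22: queue=[E,G,H,F,B,C] q_used=2 → run E
t=23: queue=[E,G,H,F,B,C] q_used=3 → run E
t=24: queue=[G,H,F,B,C,E] q_used=0 → run G
t=25: queue=[G,H,F,B,C,E] q_used=1 → run G
t=26: queue=[G,H,F,B,C,E] q_used=2 → run G
t=27: queue=[G,H,F,B,C,E] q_used=3 → run G
t=28: queue=[H,F,B,C,E,G] q_used=0 → run H
t=29: queue=[H,F,B,C,E,G] q_used=1 → run H
t=30: queue=[H,F,B,C,E,G] q_used=2 → run H
t=31: queue=[H,F,B,C,E,G] q_used=3 → run H
t=32: queue=[F,B,C,E,G,H] q_used=0 → run F
t=33: queue=[F,B,C,E,G,H] q_used=1 → run F
t=34: queue=[B,C,E,G,H] q_used=0 → run B
t=35: queue=[C,E,G,H] q_used=0 → run C
t=36: queue=[C,E,G,H] q_used=1 → run C
t=37: queue=[E,G,H] q_used=0 → run E
t=38: queue=[E,G,H] q_used=1 → run E
t=39: queue=[E,G,H] q_used=2 → run E
t=40: queue=[E,G,H] q_used=3 → run E
t=41: queue=[G,H] q_used=0 → run G
t=42: queue=[G,H] q_used=1 → run G
t=43: queue=[H] q_used=0 → run H
t=44: (idle)
t=45: (idle)
t=46: (idle)
t=47: (idle)
t=48: (idle)
t=49: (idle)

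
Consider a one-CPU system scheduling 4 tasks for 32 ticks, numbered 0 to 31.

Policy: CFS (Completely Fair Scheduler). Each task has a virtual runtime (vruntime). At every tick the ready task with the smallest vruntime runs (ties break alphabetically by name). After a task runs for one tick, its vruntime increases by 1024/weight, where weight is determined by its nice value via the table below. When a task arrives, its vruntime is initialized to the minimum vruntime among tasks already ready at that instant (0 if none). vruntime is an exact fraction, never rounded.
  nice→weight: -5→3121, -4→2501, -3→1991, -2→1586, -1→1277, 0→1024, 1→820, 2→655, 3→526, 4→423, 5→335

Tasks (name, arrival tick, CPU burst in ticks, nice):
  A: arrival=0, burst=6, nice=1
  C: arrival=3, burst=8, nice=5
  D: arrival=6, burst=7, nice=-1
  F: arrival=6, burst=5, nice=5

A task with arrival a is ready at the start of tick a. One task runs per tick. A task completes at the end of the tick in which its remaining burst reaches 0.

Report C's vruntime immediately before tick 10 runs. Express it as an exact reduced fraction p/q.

vruntime(C, start of tick 10) = 135424/13735

t=0: vr[A=0] → run A
t=1: vr[A=256/205] → run A
t=2: vr[A=512/205] → run A
t=3: vr[A=768/205 C=768/205] → run A
t=4: vr[A=1024/205 C=768/205] → run C
t=5: vr[A=1024/205 C=18688/2747] → run A
t=6: vr[A=256/41 C=18688/2747 D=256/41 F=256/41] → run A
t=7: vr[C=18688/2747 D=256/41 F=256/41] → run D
t=8: vr[C=18688/2747 D=368896/52357 F=256/41] → run F
t=9: vr[C=18688/2747 D=368896/52357 F=127744/13735] → run C
t=10: vr[C=135424/13735 D=368896/52357 F=127744/13735] → run D
t=11: vr[C=135424/13735 D=410880/52357 F=127744/13735] → run D
t=12: vr[C=135424/13735 D=452864/52357 F=127744/13735] → run D
t=13: vr[C=135424/13735 D=494848/52357 F=127744/13735] → run F
t=14: vr[C=135424/13735 D=494848/52357 F=169728/13735] → run D
t=15: vr[C=135424/13735 D=536832/52357 F=169728/13735] → run C
t=16: vr[C=177408/13735 D=536832/52357 F=169728/13735] → run D
t=17: vr[C=177408/13735 D=578816/52357 F=169728/13735] → run D
t=18: vr[C=177408/13735 F=169728/13735] → run F
t=19: vr[C=177408/13735 F=211712/13735] → run C
t=20: vr[C=219392/13735 F=211712/13735] → run F
t=21: vr[C=219392/13735 F=253696/13735] → run C
t=22: vr[C=261376/13735 F=253696/13735] → run F
t=23: vr[C=261376/13735] → run C
t=24: vr[C=60672/2747] → run C
t=25: vr[C=345344/13735] → run C
t=26: (idle)
t=27: (idle)
t=28: (idle)
t=29: (idle)
t=30: (idle)
t=31: (idle)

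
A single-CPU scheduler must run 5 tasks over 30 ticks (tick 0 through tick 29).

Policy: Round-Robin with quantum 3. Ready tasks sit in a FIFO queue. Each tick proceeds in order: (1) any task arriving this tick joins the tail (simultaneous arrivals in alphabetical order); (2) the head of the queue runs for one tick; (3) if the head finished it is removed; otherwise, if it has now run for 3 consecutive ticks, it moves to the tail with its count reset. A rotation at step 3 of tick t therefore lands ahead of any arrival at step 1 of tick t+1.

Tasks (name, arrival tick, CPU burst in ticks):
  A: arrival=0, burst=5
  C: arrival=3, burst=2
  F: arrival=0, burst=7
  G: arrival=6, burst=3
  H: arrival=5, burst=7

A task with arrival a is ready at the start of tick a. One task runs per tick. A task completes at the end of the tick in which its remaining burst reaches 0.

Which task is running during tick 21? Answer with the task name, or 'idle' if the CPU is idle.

running at tick 21 = H

t=0: queue=[A,F] q_used=0 → run A
t=1: queue=[A,F] q_used=1 → run A
t=2: queue=[A,F] q_used=2 → run A
t=3: queue=[F,A,C] q_used=0 → run F
t=4: queue=[F,A,C] q_used=1 → run F
t=5: queue=[F,A,C,H] q_used=2 → run F
t=6: queue=[A,C,H,F,G] q_used=0 → run A
t=7: queue=[A,C,H,F,G] q_used=1 → run A
t=8: queue=[C,H,F,G] q_used=0 → run C
t=9: queue=[C,H,F,G] q_used=1 → run C
t=10: queue=[H,F,G] q_used=0 → run H
t=11: queue=[H,F,G] q_used=1 → run H
t=12: queue=[H,F,G] q_used=2 → run H
t=13: queue=[F,G,H] q_used=0 → run F
t=14: queue=[F,G,H] q_used=1 → run F
t=15: queue=[F,G,H] q_used=2 → run F
t=16: queue=[G,H,F] q_used=0 → run G
t=17: queue=[G,H,F] q_used=1 → run G
t=18: queue=[G,H,F] q_used=2 → run G
t=19: queue=[H,F] q_used=0 → run H
t=20: queue=[H,F] q_used=1 → run H
t=21: queue=[H,F] q_used=2 → run H
t=22: queue=[F,H] q_used=0 → run F
t=23: queue=[H] q_used=0 → run H
t=24: (idle)
t=25: (idle)
t=26: (idle)
t=27: (idle)
t=28: (idle)
t=29: (idle)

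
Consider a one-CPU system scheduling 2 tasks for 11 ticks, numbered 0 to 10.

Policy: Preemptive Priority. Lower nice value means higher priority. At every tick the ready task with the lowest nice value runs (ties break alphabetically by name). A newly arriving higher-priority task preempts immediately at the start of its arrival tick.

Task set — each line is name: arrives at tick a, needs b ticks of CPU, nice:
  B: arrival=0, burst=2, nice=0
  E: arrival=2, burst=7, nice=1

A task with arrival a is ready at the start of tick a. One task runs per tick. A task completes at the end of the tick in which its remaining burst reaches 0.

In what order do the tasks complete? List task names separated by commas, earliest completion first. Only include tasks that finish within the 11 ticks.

t=0: ready={B} → run B
t=1: ready={B} → run B
t=2: ready={E} → run E
t=3: ready={E} → run E
t=4: ready={E} → run E
t=5: ready={E} → run E
t=6: ready={E} → run E
t=7: ready={E} → run E
t=8: ready={E} → run E
t=9: (idle)
t=10: (idle)

completion order = B, E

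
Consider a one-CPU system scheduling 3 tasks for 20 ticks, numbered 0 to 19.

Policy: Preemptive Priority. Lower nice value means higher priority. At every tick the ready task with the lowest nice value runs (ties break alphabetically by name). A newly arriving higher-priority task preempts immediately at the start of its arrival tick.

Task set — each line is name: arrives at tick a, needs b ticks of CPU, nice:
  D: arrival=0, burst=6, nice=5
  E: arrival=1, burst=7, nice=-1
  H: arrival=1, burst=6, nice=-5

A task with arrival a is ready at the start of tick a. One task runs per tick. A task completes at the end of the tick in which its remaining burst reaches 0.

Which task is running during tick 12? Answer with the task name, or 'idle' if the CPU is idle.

running at tick 12 = E

t=0: ready={D} → run D
t=1: ready={D,E,H} → run H
t=2: ready={D,E,H} → run H
t=3: ready={D,E,H} → run H
t=4: ready={D,E,H} → run H
t=5: ready={D,E,H} → run H
t=6: ready={D,E,H} → run H
t=7: ready={D,E} → run E
t=8: ready={D,E} → run E
t=9: ready={D,E} → run E
t=10: ready={D,E} → run E
t=11: ready={D,E} → run E
t=12: ready={D,E} → run E
t=13: ready={D,E} → run E
t=14: ready={D} → run D
t=15: ready={D} → run D
t=16: ready={D} → run D
t=17: ready={D} → run D
t=18: ready={D} → run D
t=19: (idle)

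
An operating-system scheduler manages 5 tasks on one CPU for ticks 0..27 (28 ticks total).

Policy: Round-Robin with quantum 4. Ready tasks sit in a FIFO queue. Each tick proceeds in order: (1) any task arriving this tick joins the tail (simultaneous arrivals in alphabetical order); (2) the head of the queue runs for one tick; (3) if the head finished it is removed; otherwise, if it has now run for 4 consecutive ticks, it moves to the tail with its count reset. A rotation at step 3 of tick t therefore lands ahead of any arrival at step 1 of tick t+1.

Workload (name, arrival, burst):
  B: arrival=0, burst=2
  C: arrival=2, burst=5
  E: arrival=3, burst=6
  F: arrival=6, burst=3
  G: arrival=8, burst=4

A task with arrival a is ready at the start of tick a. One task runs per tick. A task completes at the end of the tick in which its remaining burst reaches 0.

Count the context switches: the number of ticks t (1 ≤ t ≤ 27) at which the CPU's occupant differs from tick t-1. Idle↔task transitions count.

context switches = 7

t=0: queue=[B] q_used=0 → run B
t=1: queue=[B] q_used=1 → run B
t=2: queue=[C] q_used=0 → run C
t=3: queue=[C,E] q_used=1 → run C
t=4: queue=[C,E] q_used=2 → run C
t=5: queue=[C,E] q_used=3 → run C
t=6: queue=[E,C,F] q_used=0 → run E
t=7: queue=[E,C,F] q_used=1 → run E
t=8: queue=[E,C,F,G] q_used=2 → run E
t=9: queue=[E,C,F,G] q_used=3 → run E
t=10: queue=[C,F,G,E] q_used=0 → run C
t=11: queue=[F,G,E] q_used=0 → run F
t=12: queue=[F,G,E] q_used=1 → run F
t=13: queue=[F,G,E] q_used=2 → run F
t=14: queue=[G,E] q_used=0 → run G
t=15: queue=[G,E] q_used=1 → run G
t=16: queue=[G,E] q_used=2 → run G
t=17: queue=[G,E] q_used=3 → run G
t=18: queue=[E] q_used=0 → run E
t=19: queue=[E] q_used=1 → run E
t=20: (idle)
t=21: (idle)
t=22: (idle)
t=23: (idle)
t=24: (idle)
t=25: (idle)
t=26: (idle)
t=27: (idle)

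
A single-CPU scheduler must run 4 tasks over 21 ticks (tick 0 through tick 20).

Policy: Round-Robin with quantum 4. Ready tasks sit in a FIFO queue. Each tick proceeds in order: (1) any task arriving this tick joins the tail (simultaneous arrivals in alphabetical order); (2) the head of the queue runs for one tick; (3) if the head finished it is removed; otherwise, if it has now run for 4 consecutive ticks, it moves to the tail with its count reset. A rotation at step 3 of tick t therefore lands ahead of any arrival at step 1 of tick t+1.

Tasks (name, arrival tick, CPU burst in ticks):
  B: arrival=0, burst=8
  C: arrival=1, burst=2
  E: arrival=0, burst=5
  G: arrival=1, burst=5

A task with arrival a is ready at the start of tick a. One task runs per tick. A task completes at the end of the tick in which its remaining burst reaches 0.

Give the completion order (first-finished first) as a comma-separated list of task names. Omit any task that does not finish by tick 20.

completion order = C, B, E, G

t=0: queue=[B,E] q_used=0 → run B
t=1: queue=[B,E,C,G] q_used=1 → run B
t=2: queue=[B,E,C,G] q_used=2 → run B
t=3: queue=[B,E,C,G] q_used=3 → run B
t=4: queue=[E,C,G,B] q_used=0 → run E
t=5: queue=[E,C,G,B] q_used=1 → run E
t=6: queue=[E,C,G,B] q_used=2 → run E
t=7: queue=[E,C,G,B] q_used=3 → run E
t=8: queue=[C,G,B,E] q_used=0 → run C
t=9: queue=[C,G,B,E] q_used=1 → run C
t=10: queue=[G,B,E] q_used=0 → run G
t=11: queue=[G,B,E] q_used=1 → run G
t=12: queue=[G,B,E] q_used=2 → run G
t=13: queue=[G,B,E] q_used=3 → run G
t=14: queue=[B,E,G] q_used=0 → run B
t=15: queue=[B,E,G] q_used=1 → run B
t=16: queue=[B,E,G] q_used=2 → run B
t=17: queue=[B,E,G] q_used=3 → run B
t=18: queue=[E,G] q_used=0 → run E
t=19: queue=[G] q_used=0 → run G
t=20: (idle)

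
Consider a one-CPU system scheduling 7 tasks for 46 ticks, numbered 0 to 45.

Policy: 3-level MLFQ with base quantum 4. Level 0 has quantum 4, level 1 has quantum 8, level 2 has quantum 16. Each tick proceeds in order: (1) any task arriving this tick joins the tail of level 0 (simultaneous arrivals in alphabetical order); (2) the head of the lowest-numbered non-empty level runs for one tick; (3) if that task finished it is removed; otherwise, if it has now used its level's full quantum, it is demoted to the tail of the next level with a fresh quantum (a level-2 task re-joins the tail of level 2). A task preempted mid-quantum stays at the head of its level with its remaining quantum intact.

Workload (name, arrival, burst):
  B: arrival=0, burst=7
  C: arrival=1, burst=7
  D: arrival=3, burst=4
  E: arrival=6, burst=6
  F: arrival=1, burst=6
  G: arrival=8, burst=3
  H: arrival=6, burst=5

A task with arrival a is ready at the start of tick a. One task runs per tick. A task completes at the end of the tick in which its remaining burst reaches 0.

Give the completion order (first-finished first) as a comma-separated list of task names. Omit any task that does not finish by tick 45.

completion order = D, G, B, C, F, E, H

t=0: L0/L1/L2 = B/-/- → run B
t=1: L0/L1/L2 = BCF/-/- → run B
t=2: L0/L1/L2 = BCF/-/- → run B
t=3: L0/L1/L2 = BCFD/-/- → run B
t=4: L0/L1/L2 = CFD/B/- → run C
t=5: L0/L1/L2 = CFD/B/- → run C
t=6: L0/L1/L2 = CFDEH/B/- → run C
t=7: L0/L1/L2 = CFDEH/B/- → run C
t=8: L0/L1/L2 = FDEHG/BC/- → run F
t=9: L0/L1/L2 = FDEHG/BC/- → run F
t=10: L0/L1/L2 = FDEHG/BC/- → run F
t=11: L0/L1/L2 = FDEHG/BC/- → run F
t=12: L0/L1/L2 = DEHG/BCF/- → run D
t=13: L0/L1/L2 = DEHG/BCF/- → run D
t=14: L0/L1/L2 = DEHG/BCF/- → run D
t=15: L0/L1/L2 = DEHG/BCF/- → run D
t=16: L0/L1/L2 = EHG/BCF/- → run E
t=17: L0/L1/L2 = EHG/BCF/- → run E
t=18: L0/L1/L2 = EHG/BCF/- → run E
t=19: L0/L1/L2 = EHG/BCF/- → run E
t=20: L0/L1/L2 = HG/BCFE/- → run H
t=21: L0/L1/L2 = HG/BCFE/- → run H
t=22: L0/L1/L2 = HG/BCFE/- → run H
t=23: L0/L1/L2 = HG/BCFE/- → run H
t=24: L0/L1/L2 = G/BCFEH/- → run G
t=25: L0/L1/L2 = G/BCFEH/- → run G
t=26: L0/L1/L2 = G/BCFEH/- → run G
t=27: L0/L1/L2 = -/BCFEH/- → run B
t=28: L0/L1/L2 = -/BCFEH/- → run B
t=29: L0/L1/L2 = -/BCFEH/- → run B
t=30: L0/L1/L2 = -/CFEH/- → run C
t=31: L0/L1/L2 = -/CFEH/- → run C
t=32: L0/L1/L2 = -/CFEH/- → run C
t=33: L0/L1/L2 = -/FEH/- → run F
t=34: L0/L1/L2 = -/FEH/- → run F
t=35: L0/L1/L2 = -/EH/- → run E
t=36: L0/L1/L2 = -/EH/- → run E
t=37: L0/L1/L2 = -/H/- → run H
t=38: (idle)
t=39: (idle)
t=40: (idle)
t=41: (idle)
t=42: (idle)
t=43: (idle)
t=44: (idle)
t=45: (idle)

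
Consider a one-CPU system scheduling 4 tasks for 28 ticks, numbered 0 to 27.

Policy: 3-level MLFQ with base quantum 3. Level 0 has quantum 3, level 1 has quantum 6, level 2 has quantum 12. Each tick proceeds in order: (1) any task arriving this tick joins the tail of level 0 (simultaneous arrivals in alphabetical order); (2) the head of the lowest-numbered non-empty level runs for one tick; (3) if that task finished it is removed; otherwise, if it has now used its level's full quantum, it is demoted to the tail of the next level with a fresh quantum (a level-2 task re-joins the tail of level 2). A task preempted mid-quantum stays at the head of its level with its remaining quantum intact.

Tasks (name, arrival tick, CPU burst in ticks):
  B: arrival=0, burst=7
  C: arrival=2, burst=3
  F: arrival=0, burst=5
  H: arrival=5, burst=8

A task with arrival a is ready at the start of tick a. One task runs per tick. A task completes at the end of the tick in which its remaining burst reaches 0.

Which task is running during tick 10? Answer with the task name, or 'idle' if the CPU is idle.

running at tick 10 = H

t=0: L0/L1/L2 = BF/-/- → run B
t=1: L0/L1/L2 = BF/-/- → run B
t=2: L0/L1/L2 = BFC/-/- → run B
t=3: L0/L1/L2 = FC/B/- → run F
t=4: L0/L1/L2 = FC/B/- → run F
t=5: L0/L1/L2 = FCH/B/- → run F
t=6: L0/L1/L2 = CH/BF/- → run C
t=7: L0/L1/L2 = CH/BF/- → run C
t=8: L0/L1/L2 = CH/BF/- → run C
t=9: L0/L1/L2 = H/BF/- → run H
t=10: L0/L1/L2 = H/BF/- → run H
t=11: L0/L1/L2 = H/BF/- → run H
t=12: L0/L1/L2 = -/BFH/- → run B
t=13: L0/L1/L2 = -/BFH/- → run B
t=14: L0/L1/L2 = -/BFH/- → run B
t=15: L0/L1/L2 = -/BFH/- → run B
t=16: L0/L1/L2 = -/FH/- → run F
t=17: L0/L1/L2 = -/FH/- → run F
t=18: L0/L1/L2 = -/H/- → run H
t=19: L0/L1/L2 = -/H/- → run H
t=20: L0/L1/L2 = -/H/- → run H
t=21: L0/L1/L2 = -/H/- → run H
t=22: L0/L1/L2 = -/H/- → run H
t=23: (idle)
t=24: (idle)
t=25: (idle)
t=26: (idle)
t=27: (idle)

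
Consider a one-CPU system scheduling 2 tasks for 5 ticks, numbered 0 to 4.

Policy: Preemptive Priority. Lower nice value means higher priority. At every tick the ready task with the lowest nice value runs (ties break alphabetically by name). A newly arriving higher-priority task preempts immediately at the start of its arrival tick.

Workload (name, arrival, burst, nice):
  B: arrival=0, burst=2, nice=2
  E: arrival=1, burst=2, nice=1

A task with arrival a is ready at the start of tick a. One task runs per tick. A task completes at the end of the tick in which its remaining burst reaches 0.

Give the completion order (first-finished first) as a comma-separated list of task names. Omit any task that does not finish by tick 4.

t=0: ready={B} → run B
t=1: ready={B,E} → run E
t=2: ready={B,E} → run E
t=3: ready={B} → run B
t=4: (idle)

completion order = E, B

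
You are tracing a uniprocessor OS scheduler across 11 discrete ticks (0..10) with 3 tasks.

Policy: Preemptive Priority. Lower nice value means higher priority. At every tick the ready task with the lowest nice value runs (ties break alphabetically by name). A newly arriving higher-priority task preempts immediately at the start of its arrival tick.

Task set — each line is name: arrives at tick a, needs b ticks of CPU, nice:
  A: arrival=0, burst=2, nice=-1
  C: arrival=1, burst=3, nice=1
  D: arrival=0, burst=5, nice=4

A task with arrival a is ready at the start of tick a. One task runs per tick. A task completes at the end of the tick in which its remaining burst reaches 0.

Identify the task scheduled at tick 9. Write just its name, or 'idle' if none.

running at tick 9 = D

t=0: ready={A,D} → run A
t=1: ready={A,C,D} → run A
t=2: ready={C,D} → run C
t=3: ready={C,D} → run C
t=4: ready={C,D} → run C
t=5: ready={D} → run D
t=6: ready={D} → run D
t=7: ready={D} → run D
t=8: ready={D} → run D
t=9: ready={D} → run D
t=10: (idle)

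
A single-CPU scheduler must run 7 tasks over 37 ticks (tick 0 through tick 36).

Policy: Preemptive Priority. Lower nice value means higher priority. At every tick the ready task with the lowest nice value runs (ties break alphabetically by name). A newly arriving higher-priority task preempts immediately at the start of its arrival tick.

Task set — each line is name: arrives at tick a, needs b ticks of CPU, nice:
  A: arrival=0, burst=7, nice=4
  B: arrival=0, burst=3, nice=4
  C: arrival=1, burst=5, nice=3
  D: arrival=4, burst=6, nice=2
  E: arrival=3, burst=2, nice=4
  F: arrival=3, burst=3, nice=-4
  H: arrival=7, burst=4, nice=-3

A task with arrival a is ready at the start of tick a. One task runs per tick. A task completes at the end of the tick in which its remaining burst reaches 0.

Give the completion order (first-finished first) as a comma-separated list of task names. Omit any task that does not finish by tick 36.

completion order = F, H, D, C, A, B, E

t=0: ready={A,B} → run A
t=1: ready={A,B,C} → run C
t=2: ready={A,B,C} → run C
t=3: ready={A,B,C,E,F} → run F
t=4: ready={A,B,C,D,E,F} → run F
t=5: ready={A,B,C,D,E,F} → run F
t=6: ready={A,B,C,D,E} → run D
t=7: ready={A,B,C,D,E,H} → run H
t=8: ready={A,B,C,D,E,H} → run H
t=9: ready={A,B,C,D,E,H} → run H
t=10: ready={A,B,C,D,E,H} → run H
t=11: ready={A,B,C,D,E} → run D
t=12: ready={A,B,C,D,E} → run D
t=13: ready={A,B,C,D,E} → run D
t=14: ready={A,B,C,D,E} → run D
t=15: ready={A,B,C,D,E} → run D
t=16: ready={A,B,C,E} → run C
t=17: ready={A,B,C,E} → run C
t=18: ready={A,B,C,E} → run C
t=19: ready={A,B,E} → run A
t=20: ready={A,B,E} → run A
t=21: ready={A,B,E} → run A
t=22: ready={A,B,E} → run A
t=23: ready={A,B,E} → run A
t=24: ready={A,B,E} → run A
t=25: ready={B,E} → run B
t=26: ready={B,E} → run B
t=27: ready={B,E} → run B
t=28: ready={E} → run E
t=29: ready={E} → run E
t=30: (idle)
t=31: (idle)
t=32: (idle)
t=33: (idle)
t=34: (idle)
t=35: (idle)
t=36: (idle)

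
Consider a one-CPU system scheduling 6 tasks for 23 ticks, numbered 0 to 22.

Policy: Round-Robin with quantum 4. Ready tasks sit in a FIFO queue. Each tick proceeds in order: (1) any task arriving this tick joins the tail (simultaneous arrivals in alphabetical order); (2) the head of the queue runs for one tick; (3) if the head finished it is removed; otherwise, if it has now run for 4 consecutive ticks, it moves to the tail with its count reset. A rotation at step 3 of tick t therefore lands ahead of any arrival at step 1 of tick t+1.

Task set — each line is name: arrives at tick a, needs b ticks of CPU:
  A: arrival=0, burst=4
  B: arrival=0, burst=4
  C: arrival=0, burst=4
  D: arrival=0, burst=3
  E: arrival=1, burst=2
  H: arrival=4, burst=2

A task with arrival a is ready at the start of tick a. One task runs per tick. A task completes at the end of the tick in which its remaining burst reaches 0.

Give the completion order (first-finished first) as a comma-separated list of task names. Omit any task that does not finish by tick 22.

completion order = A, B, C, D, E, H

t=0: queue=[A,B,C,D] q_used=0 → run A
t=1: queue=[A,B,C,D,E] q_used=1 → run A
t=2: queue=[A,B,C,D,E] q_used=2 → run A
t=3: queue=[A,B,C,D,E] q_used=3 → run A
t=4: queue=[B,C,D,E,H] q_used=0 → run B
t=5: queue=[B,C,D,E,H] q_used=1 → run B
t=6: queue=[B,C,D,E,H] q_used=2 → run B
t=7: queue=[B,C,D,E,H] q_used=3 → run B
t=8: queue=[C,D,E,H] q_used=0 → run C
t=9: queue=[C,D,E,H] q_used=1 → run C
t=10: queue=[C,D,E,H] q_used=2 → run C
t=11: queue=[C,D,E,H] q_used=3 → run C
t=12: queue=[D,E,H] q_used=0 → run D
t=13: queue=[D,E,H] q_used=1 → run D
t=14: queue=[D,E,H] q_used=2 → run D
t=15: queue=[E,H] q_used=0 → run E
t=16: queue=[E,H] q_used=1 → run E
t=17: queue=[H] q_used=0 → run H
t=18: queue=[H] q_used=1 → run H
t=19: (idle)
t=20: (idle)
t=21: (idle)
t=22: (idle)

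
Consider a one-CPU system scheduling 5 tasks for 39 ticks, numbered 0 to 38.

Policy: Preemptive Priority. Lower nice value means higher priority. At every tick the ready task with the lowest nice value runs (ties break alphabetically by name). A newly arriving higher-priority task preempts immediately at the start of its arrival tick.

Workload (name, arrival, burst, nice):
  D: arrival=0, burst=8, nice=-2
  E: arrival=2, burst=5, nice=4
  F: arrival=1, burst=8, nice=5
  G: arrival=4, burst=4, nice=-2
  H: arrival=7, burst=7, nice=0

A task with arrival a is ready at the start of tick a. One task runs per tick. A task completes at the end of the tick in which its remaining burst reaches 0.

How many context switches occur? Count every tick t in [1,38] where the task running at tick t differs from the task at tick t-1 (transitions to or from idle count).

t=0: ready={D} → run D
t=1: ready={D,F} → run D
t=2: ready={D,E,F} → run D
t=3: ready={D,E,F} → run D
t=4: ready={D,E,F,G} → run D
t=5: ready={D,E,F,G} → run D
t=6: ready={D,E,F,G} → run D
t=7: ready={D,E,F,G,H} → run D
t=8: ready={E,F,G,H} → run G
t=9: ready={E,F,G,H} → run G
t=10: ready={E,F,G,H} → run G
t=11: ready={E,F,G,H} → run G
t=12: ready={E,F,H} → run H
t=13: ready={E,F,H} → run H
t=14: ready={E,F,H} → run H
t=15: ready={E,F,H} → run H
t=16: ready={E,F,H} → run H
t=17: ready={E,F,H} → run H
t=18: ready={E,F,H} → run H
t=19: ready={E,F} → run E
t=20: ready={E,F} → run E
t=21: ready={E,F} → run E
t=22: ready={E,F} → run E
t=23: ready={E,F} → run E
t=24: ready={F} → run F
t=25: ready={F} → run F
t=26: ready={F} → run F
t=27: ready={F} → run F
t=28: ready={F} → run F
t=29: ready={F} → run F
t=30: ready={F} → run F
t=31: ready={F} → run F
t=32: (idle)
t=33: (idle)
t=34: (idle)
t=35: (idle)
t=36: (idle)
t=37: (idle)
t=38: (idle)

context switches = 5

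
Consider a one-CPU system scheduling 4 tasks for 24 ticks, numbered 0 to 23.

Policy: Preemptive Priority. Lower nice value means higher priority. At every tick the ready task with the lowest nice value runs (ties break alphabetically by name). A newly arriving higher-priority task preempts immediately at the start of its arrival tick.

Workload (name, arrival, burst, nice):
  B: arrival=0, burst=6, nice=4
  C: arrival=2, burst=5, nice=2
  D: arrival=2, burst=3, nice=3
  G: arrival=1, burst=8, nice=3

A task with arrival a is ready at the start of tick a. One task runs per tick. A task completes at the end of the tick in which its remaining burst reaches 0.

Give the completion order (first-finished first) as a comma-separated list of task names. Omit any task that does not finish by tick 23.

t=0: ready={B} → run B
t=1: ready={B,G} → run G
t=2: ready={B,C,D,G} → run C
t=3: ready={B,C,D,G} → run C
t=4: ready={B,C,D,G} → run C
t=5: ready={B,C,D,G} → run C
t=6: ready={B,C,D,G} → run C
t=7: ready={B,D,G} → run D
t=8: ready={B,D,G} → run D
t=9: ready={B,D,G} → run D
t=10: ready={B,G} → run G
t=11: ready={B,G} → run G
t=12: ready={B,G} → run G
t=13: ready={B,G} → run G
t=14: ready={B,G} → run G
t=15: ready={B,G} → run G
t=16: ready={B,G} → run G
t=17: ready={B} → run B
t=18: ready={B} → run B
t=19: ready={B} → run B
t=20: ready={B} → run B
t=21: ready={B} → run B
t=22: (idle)
t=23: (idle)

completion order = C, D, G, B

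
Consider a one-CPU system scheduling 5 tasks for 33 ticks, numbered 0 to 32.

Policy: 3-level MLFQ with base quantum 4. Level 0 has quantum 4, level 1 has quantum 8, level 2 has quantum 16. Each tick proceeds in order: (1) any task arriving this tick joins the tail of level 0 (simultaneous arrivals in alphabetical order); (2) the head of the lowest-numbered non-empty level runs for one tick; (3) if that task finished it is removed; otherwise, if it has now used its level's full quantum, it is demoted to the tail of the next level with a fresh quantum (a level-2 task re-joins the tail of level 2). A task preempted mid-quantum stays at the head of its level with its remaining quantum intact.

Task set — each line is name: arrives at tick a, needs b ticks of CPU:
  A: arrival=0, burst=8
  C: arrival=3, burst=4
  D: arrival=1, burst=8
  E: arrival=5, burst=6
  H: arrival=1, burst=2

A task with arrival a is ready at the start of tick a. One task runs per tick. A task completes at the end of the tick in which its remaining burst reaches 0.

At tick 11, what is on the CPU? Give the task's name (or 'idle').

running at tick 11 = C

t=0: L0/L1/L2 = A/-/- → run A
t=1: L0/L1/L2 = ADH/-/- → run A
t=2: L0/L1/L2 = ADH/-/- → run A
t=3: L0/L1/L2 = ADHC/-/- → run A
t=4: L0/L1/L2 = DHC/A/- → run D
t=5: L0/L1/L2 = DHCE/A/- → run D
t=6: L0/L1/L2 = DHCE/A/- → run D
t=7: L0/L1/L2 = DHCE/A/- → run D
t=8: L0/L1/L2 = HCE/AD/- → run H
t=9: L0/L1/L2 = HCE/AD/- → run H
t=10: L0/L1/L2 = CE/AD/- → run C
t=11: L0/L1/L2 = CE/AD/- → run C
t=12: L0/L1/L2 = CE/AD/- → run C
t=13: L0/L1/L2 = CE/AD/- → run C
t=14: L0/L1/L2 = E/AD/- → run E
t=15: L0/L1/L2 = E/AD/- → run E
t=16: L0/L1/L2 = E/AD/- → run E
t=17: L0/L1/L2 = E/AD/- → run E
t=18: L0/L1/L2 = -/ADE/- → run A
t=19: L0/L1/L2 = -/ADE/- → run A
t=20: L0/L1/L2 = -/ADE/- → run A
t=21: L0/L1/L2 = -/ADE/- → run A
t=22: L0/L1/L2 = -/DE/- → run D
t=23: L0/L1/L2 = -/DE/- → run D
t=24: L0/L1/L2 = -/DE/- → run D
t=25: L0/L1/L2 = -/DE/- → run D
t=26: L0/L1/L2 = -/E/- → run E
t=27: L0/L1/L2 = -/E/- → run E
t=28: (idle)
t=29: (idle)
t=30: (idle)
t=31: (idle)
t=32: (idle)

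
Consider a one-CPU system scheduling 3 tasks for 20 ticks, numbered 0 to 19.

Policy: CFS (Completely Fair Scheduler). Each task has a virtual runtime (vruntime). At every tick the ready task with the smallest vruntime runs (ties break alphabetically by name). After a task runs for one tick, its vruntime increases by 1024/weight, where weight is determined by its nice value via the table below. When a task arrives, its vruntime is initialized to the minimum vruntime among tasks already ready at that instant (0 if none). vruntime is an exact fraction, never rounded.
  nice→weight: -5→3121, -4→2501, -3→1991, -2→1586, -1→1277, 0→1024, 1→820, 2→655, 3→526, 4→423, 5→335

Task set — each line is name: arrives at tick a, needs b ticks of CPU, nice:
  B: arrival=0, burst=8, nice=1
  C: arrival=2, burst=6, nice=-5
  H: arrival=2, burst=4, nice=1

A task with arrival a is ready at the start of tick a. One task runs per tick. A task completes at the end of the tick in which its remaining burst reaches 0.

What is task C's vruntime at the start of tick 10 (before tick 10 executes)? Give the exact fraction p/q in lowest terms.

t=0: vr[B=0] → run B
t=1: vr[B=256/205] → run B
t=2: vr[B=512/205 C=512/205 H=512/205] → run B
t=3: vr[B=768/205 C=512/205 H=512/205] → run C
t=4: vr[B=768/205 C=1807872/639805 H=512/205] → run H
t=5: vr[B=768/205 C=1807872/639805 H=768/205] → run C
t=6: vr[B=768/205 C=2017792/639805 H=768/205] → run C
t=7: vr[B=768/205 C=2227712/639805 H=768/205] → run C
t=8: vr[B=768/205 C=2437632/639805 H=768/205] → run B
t=9: vr[B=1024/205 C=2437632/639805 H=768/205] → run H
t=10: vr[B=1024/205 C=2437632/639805 H=1024/205] → run C
t=11: vr[B=1024/205 C=2647552/639805 H=1024/205] → run C
t=12: vr[B=1024/205 H=1024/205] → run B
t=13: vr[B=256/41 H=1024/205] → run H
t=14: vr[B=256/41 H=256/41] → run B
t=15: vr[B=1536/205 H=256/41] → run H
t=16: vr[B=1536/205] → run B
t=17: vr[B=1792/205] → run B
t=18: (idle)
t=19: (idle)

vruntime(C, start of tick 10) = 2437632/639805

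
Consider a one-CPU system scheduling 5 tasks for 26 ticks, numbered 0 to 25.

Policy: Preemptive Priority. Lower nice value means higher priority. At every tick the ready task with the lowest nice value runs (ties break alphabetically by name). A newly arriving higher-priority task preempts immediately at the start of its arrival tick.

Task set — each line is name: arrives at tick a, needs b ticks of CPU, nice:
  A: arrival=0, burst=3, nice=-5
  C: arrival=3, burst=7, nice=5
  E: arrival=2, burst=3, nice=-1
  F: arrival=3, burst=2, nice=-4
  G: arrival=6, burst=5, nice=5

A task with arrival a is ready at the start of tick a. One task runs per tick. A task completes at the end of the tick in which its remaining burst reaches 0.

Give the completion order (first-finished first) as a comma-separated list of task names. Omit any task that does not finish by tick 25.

completion order = A, F, E, C, G

t=0: ready={A} → run A
t=1: ready={A} → run A
t=2: ready={A,E} → run A
t=3: ready={C,E,F} → run F
t=4: ready={C,E,F} → run F
t=5: ready={C,E} → run E
t=6: ready={C,E,G} → run E
t=7: ready={C,E,G} → run E
t=8: ready={C,G} → run C
t=9: ready={C,G} → run C
t=10: ready={C,G} → run C
t=11: ready={C,G} → run C
t=12: ready={C,G} → run C
t=13: ready={C,G} → run C
t=14: ready={C,G} → run C
t=15: ready={G} → run G
t=16: ready={G} → run G
t=17: ready={G} → run G
t=18: ready={G} → run G
t=19: ready={G} → run G
t=20: (idle)
t=21: (idle)
t=22: (idle)
t=23: (idle)
t=24: (idle)
t=25: (idle)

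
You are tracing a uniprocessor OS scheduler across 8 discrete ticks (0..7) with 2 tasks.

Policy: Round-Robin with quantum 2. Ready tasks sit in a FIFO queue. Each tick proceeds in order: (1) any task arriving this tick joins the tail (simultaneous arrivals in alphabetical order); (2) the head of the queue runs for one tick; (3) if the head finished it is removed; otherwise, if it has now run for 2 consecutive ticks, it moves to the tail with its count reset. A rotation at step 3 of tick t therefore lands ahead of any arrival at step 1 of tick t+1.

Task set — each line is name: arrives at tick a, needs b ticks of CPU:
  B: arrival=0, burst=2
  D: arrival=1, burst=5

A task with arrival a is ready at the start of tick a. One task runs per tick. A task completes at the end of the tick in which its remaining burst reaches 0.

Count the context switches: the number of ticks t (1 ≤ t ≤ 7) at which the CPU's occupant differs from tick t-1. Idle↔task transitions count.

t=0: queue=[B] q_used=0 → run B
t=1: queue=[B,D] q_used=1 → run B
t=2: queue=[D] q_used=0 → run D
t=3: queue=[D] q_used=1 → run D
t=4: queue=[D] q_used=0 → run D
t=5: queue=[D] q_used=1 → run D
t=6: queue=[D] q_used=0 → run D
t=7: (idle)

context switches = 2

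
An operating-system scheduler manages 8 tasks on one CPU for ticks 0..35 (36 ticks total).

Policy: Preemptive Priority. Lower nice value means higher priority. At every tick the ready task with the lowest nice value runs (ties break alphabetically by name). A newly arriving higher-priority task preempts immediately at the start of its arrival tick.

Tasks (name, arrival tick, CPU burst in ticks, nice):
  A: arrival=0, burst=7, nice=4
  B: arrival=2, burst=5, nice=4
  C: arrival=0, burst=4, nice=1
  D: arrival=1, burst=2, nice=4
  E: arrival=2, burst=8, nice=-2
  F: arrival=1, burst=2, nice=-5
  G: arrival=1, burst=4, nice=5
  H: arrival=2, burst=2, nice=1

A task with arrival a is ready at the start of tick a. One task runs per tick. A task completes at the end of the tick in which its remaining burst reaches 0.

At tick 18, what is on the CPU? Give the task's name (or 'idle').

t=0: ready={A,C} → run C
t=1: ready={A,C,D,F,G} → run F
t=2: ready={A,B,C,D,E,F,G,H} → run F
t=3: ready={A,B,C,D,E,G,H} → run E
t=4: ready={A,B,C,D,E,G,H} → run E
t=5: ready={A,B,C,D,E,G,H} → run E
t=6: ready={A,B,C,D,E,G,H} → run E
t=7: ready={A,B,C,D,E,G,H} → run E
t=8: ready={A,B,C,D,E,G,H} → run E
t=9: ready={A,B,C,D,E,G,H} → run E
t=10: ready={A,B,C,D,E,G,H} → run E
t=11: ready={A,B,C,D,G,H} → run C
t=12: ready={A,B,C,D,G,H} → run C
t=13: ready={A,B,C,D,G,H} → run C
t=14: ready={A,B,D,G,H} → run H
t=15: ready={A,B,D,G,H} → run H
t=16: ready={A,B,D,G} → run A
t=17: ready={A,B,D,G} → run A
t=18: ready={A,B,D,G} → run A
t=19: ready={A,B,D,G} → run A
t=20: ready={A,B,D,G} → run A
t=21: ready={A,B,D,G} → run A
t=22: ready={A,B,D,G} → run A
t=23: ready={B,D,G} → run B
t=24: ready={B,D,G} → run B
t=25: ready={B,D,G} → run B
t=26: ready={B,D,G} → run B
t=27: ready={B,D,G} → run B
t=28: ready={D,G} → run D
t=29: ready={D,G} → run D
t=30: ready={G} → run G
t=31: ready={G} → run G
t=32: ready={G} → run G
t=33: ready={G} → run G
t=34: (idle)
t=35: (idle)

running at tick 18 = A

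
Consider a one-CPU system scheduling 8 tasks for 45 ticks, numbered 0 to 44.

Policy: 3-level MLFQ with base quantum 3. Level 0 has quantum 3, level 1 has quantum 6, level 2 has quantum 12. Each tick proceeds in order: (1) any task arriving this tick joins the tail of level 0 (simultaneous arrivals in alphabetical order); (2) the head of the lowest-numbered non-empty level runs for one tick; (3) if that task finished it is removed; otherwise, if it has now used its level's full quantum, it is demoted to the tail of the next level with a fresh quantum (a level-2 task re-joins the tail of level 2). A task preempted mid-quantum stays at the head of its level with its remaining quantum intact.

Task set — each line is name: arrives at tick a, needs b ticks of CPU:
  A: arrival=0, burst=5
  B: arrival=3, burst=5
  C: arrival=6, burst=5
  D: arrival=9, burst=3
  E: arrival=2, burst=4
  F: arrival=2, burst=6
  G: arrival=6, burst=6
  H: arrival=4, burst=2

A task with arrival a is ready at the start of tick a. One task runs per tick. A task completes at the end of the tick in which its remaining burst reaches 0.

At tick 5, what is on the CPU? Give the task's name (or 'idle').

running at tick 5 = E

t=0: L0/L1/L2 = A/-/- → run A
t=1: L0/L1/L2 = A/-/- → run A
t=2: L0/L1/L2 = AEF/-/- → run A
t=3: L0/L1/L2 = EFB/A/- → run E
t=4: L0/L1/L2 = EFBH/A/- → run E
t=5: L0/L1/L2 = EFBH/A/- → run E
t=6: L0/L1/L2 = FBHCG/AE/- → run F
t=7: L0/L1/L2 = FBHCG/AE/- → run F
t=8: L0/L1/L2 = FBHCG/AE/- → run F
t=9: L0/L1/L2 = BHCGD/AEF/- → run B
t=10: L0/L1/L2 = BHCGD/AEF/- → run B
t=11: L0/L1/L2 = BHCGD/AEF/- → run B
t=12: L0/L1/L2 = HCGD/AEFB/- → run H
t=13: L0/L1/L2 = HCGD/AEFB/- → run H
t=14: L0/L1/L2 = CGD/AEFB/- → run C
t=15: L0/L1/L2 = CGD/AEFB/- → run C
t=16: L0/L1/L2 = CGD/AEFB/- → run C
t=17: L0/L1/L2 = GD/AEFBC/- → run G
t=18: L0/L1/L2 = GD/AEFBC/- → run G
t=19: L0/L1/L2 = GD/AEFBC/- → run G
t=20: L0/L1/L2 = D/AEFBCG/- → run D
t=21: L0/L1/L2 = D/AEFBCG/- → run D
t=22: L0/L1/L2 = D/AEFBCG/- → run D
t=23: L0/L1/L2 = -/AEFBCG/- → run A
t=24: L0/L1/L2 = -/AEFBCG/- → run A
t=25: L0/L1/L2 = -/EFBCG/- → run E
t=26: L0/L1/L2 = -/FBCG/- → run F
t=27: L0/L1/L2 = -/FBCG/- → run F
t=28: L0/L1/L2 = -/FBCG/- → run F
t=29: L0/L1/L2 = -/BCG/- → run B
t=30: L0/L1/L2 = -/BCG/- → run B
t=31: L0/L1/L2 = -/CG/- → run C
t=32: L0/L1/L2 = -/CG/- → run C
t=33: L0/L1/L2 = -/G/- → run G
t=34: L0/L1/L2 = -/G/- → run G
t=35: L0/L1/L2 = -/G/- → run G
t=36: (idle)
t=37: (idle)
t=38: (idle)
t=39: (idle)
t=40: (idle)
t=41: (idle)
t=42: (idle)
t=43: (idle)
t=44: (idle)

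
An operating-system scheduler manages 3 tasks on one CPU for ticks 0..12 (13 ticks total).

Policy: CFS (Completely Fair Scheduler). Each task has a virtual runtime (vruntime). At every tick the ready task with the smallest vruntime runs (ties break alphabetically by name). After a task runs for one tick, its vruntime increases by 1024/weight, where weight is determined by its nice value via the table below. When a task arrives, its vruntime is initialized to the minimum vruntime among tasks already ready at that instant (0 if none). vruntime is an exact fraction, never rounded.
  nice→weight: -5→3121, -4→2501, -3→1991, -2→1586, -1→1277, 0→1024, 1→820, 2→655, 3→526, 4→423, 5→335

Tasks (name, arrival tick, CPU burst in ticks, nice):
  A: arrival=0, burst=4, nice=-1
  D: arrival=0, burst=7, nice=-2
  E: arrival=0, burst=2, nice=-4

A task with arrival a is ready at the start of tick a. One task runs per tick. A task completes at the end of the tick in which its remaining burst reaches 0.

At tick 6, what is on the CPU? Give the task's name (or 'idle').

t=0: vr[A=0 D=0 E=0] → run A
t=1: vr[A=1024/1277 D=0 E=0] → run D
t=2: vr[A=1024/1277 D=512/793 E=0] → run E
t=3: vr[A=1024/1277 D=512/793 E=1024/2501] → run E
t=4: vr[A=1024/1277 D=512/793] → run D
t=5: vr[A=1024/1277 D=1024/793] → run A
t=6: vr[A=2048/1277 D=1024/793] → run D
t=7: vr[A=2048/1277 D=1536/793] → run A
t=8: vr[A=3072/1277 D=1536/793] → run D
t=9: vr[A=3072/1277 D=2048/793] → run A
t=10: vr[D=2048/793] → run D
t=11: vr[D=2560/793] → run D
t=12: vr[D=3072/793] → run D

running at tick 6 = D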